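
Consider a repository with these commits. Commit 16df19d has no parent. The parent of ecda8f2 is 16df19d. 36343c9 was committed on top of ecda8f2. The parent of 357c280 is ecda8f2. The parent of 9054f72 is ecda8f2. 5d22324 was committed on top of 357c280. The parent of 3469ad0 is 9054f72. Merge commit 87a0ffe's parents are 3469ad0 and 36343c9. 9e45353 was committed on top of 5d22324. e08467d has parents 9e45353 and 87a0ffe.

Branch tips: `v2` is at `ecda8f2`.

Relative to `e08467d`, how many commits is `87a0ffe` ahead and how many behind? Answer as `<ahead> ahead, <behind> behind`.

0 ahead, 4 behind

Reachable from 87a0ffe: {16df19d, 3469ad0, 36343c9, 87a0ffe, 9054f72, ecda8f2}.
Reachable from e08467d: {16df19d, 3469ad0, 357c280, 36343c9, 5d22324, 87a0ffe, 9054f72, 9e45353, e08467d, ecda8f2}.
Only in 87a0ffe's history (ahead): {} — 0.
Only in e08467d's history (behind): {357c280, 5d22324, 9e45353, e08467d} — 4.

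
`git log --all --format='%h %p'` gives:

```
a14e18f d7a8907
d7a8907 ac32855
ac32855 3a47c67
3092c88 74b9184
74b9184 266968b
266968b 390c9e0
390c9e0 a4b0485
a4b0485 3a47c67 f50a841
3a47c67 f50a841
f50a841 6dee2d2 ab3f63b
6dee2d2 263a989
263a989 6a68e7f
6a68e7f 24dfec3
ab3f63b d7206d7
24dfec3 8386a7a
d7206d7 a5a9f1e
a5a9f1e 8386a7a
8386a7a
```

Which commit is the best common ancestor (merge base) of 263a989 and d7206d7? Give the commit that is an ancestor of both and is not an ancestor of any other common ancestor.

Ancestors of 263a989: {24dfec3, 263a989, 6a68e7f, 8386a7a}.
Ancestors of d7206d7: {8386a7a, a5a9f1e, d7206d7}.
Common ancestors: {8386a7a}.
The only common ancestor is 8386a7a, so it is the merge base.

8386a7a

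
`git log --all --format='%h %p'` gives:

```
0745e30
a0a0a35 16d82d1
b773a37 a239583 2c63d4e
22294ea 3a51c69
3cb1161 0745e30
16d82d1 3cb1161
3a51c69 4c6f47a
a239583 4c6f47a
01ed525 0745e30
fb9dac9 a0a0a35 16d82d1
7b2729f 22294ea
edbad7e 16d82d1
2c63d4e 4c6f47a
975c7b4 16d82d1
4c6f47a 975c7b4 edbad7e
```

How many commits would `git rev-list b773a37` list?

Walking parent pointers from b773a37: reachable set = {0745e30, 16d82d1, 2c63d4e, 3cb1161, 4c6f47a, 975c7b4, a239583, b773a37, edbad7e}.
That is 9 commits.

9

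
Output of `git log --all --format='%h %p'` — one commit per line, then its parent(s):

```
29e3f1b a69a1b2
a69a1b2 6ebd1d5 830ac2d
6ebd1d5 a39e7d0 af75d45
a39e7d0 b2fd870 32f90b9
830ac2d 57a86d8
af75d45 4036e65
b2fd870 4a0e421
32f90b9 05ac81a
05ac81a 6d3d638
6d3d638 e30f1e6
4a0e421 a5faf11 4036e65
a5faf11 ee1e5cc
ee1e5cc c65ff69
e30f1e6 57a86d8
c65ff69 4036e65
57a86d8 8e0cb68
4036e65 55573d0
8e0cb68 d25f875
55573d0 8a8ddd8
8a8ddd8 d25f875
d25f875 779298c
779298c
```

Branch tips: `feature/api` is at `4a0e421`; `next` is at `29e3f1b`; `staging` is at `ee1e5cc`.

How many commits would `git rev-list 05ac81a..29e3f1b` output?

Reachable from 29e3f1b: {05ac81a, 29e3f1b, 32f90b9, 4036e65, 4a0e421, 55573d0, 57a86d8, 6d3d638, 6ebd1d5, 779298c, 830ac2d, 8a8ddd8, 8e0cb68, a39e7d0, a5faf11, a69a1b2, af75d45, b2fd870, c65ff69, d25f875, e30f1e6, ee1e5cc}.
Reachable from 05ac81a: {05ac81a, 57a86d8, 6d3d638, 779298c, 8e0cb68, d25f875, e30f1e6}.
In 29e3f1b's history but not 05ac81a's: {29e3f1b, 32f90b9, 4036e65, 4a0e421, 55573d0, 6ebd1d5, 830ac2d, 8a8ddd8, a39e7d0, a5faf11, a69a1b2, af75d45, b2fd870, c65ff69, ee1e5cc} — 15 commits.

15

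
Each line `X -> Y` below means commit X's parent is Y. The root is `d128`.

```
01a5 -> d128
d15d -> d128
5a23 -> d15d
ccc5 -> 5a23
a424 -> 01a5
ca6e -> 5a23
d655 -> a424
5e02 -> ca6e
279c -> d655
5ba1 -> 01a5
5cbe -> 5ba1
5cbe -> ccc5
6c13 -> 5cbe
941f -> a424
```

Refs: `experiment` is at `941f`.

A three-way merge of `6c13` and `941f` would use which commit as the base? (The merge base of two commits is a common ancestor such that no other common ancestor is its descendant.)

01a5

Ancestors of 6c13: {01a5, 5a23, 5ba1, 5cbe, 6c13, ccc5, d128, d15d}.
Ancestors of 941f: {01a5, 941f, a424, d128}.
Common ancestors: {01a5, d128}.
Among these, 01a5 is not an ancestor of any other common ancestor — it is the merge base.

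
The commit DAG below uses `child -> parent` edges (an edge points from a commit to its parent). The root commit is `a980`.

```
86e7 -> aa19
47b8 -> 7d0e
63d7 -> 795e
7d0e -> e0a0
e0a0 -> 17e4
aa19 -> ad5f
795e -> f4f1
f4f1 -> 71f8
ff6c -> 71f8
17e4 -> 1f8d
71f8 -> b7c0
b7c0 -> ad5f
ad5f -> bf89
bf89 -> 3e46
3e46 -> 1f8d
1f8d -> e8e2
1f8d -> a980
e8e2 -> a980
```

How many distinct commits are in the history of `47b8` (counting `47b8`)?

Walking parent pointers from 47b8: reachable set = {17e4, 1f8d, 47b8, 7d0e, a980, e0a0, e8e2}.
That is 7 commits.

7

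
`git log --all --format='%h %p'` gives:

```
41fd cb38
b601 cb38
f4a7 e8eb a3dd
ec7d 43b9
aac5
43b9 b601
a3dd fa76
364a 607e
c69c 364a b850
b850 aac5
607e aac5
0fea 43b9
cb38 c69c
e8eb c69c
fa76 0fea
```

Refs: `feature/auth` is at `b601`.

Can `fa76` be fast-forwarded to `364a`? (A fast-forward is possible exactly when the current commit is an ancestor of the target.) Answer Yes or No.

A fast-forward from fa76 to 364a is possible iff fa76 is an ancestor of 364a.
Ancestors of 364a: {364a, 607e, aac5}.
fa76 is not among them, so fast-forward is not possible.

No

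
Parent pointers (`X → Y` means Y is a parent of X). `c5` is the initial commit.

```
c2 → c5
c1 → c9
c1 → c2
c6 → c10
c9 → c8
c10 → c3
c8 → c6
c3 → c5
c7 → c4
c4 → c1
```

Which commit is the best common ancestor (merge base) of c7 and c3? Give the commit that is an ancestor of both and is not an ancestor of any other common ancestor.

c3

Ancestors of c7: {c1, c10, c2, c3, c4, c5, c6, c7, c8, c9}.
Ancestors of c3: {c3, c5}.
Common ancestors: {c3, c5}.
Among these, c3 is not an ancestor of any other common ancestor — it is the merge base.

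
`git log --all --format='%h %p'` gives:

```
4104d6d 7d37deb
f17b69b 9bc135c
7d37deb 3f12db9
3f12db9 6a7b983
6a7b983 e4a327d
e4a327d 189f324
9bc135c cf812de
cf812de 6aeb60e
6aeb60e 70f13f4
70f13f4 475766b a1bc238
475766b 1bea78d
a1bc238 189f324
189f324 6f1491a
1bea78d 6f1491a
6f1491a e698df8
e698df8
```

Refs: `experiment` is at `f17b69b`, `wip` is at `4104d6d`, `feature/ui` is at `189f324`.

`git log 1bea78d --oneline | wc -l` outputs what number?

Walking parent pointers from 1bea78d: reachable set = {1bea78d, 6f1491a, e698df8}.
That is 3 commits.

3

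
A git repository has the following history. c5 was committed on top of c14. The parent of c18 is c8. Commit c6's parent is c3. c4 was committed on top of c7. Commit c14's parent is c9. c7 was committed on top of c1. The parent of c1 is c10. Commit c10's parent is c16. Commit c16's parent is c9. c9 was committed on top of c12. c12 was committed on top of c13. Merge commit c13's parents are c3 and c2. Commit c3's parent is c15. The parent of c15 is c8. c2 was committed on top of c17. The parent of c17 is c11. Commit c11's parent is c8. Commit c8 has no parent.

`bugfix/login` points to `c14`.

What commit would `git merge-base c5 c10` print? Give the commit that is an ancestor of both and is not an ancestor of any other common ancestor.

Ancestors of c5: {c11, c12, c13, c14, c15, c17, c2, c3, c5, c8, c9}.
Ancestors of c10: {c10, c11, c12, c13, c15, c16, c17, c2, c3, c8, c9}.
Common ancestors: {c11, c12, c13, c15, c17, c2, c3, c8, c9}.
Among these, c9 is not an ancestor of any other common ancestor — it is the merge base.

c9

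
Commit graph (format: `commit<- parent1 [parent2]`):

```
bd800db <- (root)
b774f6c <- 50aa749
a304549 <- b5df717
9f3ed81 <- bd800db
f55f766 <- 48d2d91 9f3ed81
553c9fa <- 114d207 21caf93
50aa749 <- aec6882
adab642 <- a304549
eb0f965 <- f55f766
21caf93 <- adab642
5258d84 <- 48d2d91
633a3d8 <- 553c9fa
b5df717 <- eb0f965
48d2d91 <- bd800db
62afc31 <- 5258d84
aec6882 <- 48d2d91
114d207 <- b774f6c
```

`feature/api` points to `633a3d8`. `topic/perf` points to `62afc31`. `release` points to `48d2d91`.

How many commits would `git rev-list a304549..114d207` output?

4

Reachable from 114d207: {114d207, 48d2d91, 50aa749, aec6882, b774f6c, bd800db}.
Reachable from a304549: {48d2d91, 9f3ed81, a304549, b5df717, bd800db, eb0f965, f55f766}.
In 114d207's history but not a304549's: {114d207, 50aa749, aec6882, b774f6c} — 4 commits.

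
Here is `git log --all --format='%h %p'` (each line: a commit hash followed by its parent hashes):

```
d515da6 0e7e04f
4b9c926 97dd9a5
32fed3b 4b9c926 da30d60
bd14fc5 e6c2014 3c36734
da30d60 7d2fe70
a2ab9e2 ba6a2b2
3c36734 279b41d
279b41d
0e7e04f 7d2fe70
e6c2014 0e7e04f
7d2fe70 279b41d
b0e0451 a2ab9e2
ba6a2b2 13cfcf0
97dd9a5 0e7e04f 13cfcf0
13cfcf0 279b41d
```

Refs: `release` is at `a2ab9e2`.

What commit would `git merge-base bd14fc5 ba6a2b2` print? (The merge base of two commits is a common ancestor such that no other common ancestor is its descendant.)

279b41d

Ancestors of bd14fc5: {0e7e04f, 279b41d, 3c36734, 7d2fe70, bd14fc5, e6c2014}.
Ancestors of ba6a2b2: {13cfcf0, 279b41d, ba6a2b2}.
Common ancestors: {279b41d}.
The only common ancestor is 279b41d, so it is the merge base.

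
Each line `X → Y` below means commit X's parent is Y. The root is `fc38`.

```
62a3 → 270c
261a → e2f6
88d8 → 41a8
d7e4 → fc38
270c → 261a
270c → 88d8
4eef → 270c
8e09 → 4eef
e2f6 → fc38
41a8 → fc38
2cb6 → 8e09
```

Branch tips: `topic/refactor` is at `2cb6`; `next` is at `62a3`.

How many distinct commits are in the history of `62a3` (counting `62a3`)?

7

Walking parent pointers from 62a3: reachable set = {261a, 270c, 41a8, 62a3, 88d8, e2f6, fc38}.
That is 7 commits.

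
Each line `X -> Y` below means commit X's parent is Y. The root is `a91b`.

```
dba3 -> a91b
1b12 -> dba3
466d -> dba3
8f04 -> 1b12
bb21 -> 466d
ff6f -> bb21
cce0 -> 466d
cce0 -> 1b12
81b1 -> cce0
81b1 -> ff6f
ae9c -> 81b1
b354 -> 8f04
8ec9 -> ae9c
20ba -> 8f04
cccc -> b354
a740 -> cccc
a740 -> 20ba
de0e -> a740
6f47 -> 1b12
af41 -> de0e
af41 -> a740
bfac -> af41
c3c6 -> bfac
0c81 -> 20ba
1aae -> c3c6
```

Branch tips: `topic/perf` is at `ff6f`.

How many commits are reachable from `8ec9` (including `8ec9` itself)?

10

Walking parent pointers from 8ec9: reachable set = {1b12, 466d, 81b1, 8ec9, a91b, ae9c, bb21, cce0, dba3, ff6f}.
That is 10 commits.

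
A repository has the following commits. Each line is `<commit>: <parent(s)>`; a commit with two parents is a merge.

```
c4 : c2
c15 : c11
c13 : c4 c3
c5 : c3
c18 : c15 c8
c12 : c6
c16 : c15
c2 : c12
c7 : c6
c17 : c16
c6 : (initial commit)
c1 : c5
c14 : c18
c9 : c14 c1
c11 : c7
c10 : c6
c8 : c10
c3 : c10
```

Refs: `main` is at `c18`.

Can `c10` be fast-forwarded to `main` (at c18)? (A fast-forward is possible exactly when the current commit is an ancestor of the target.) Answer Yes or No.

Yes

A fast-forward from c10 to c18 is possible iff c10 is an ancestor of c18.
Ancestors of c18: {c10, c11, c15, c18, c6, c7, c8}.
c10 is among them, so fast-forward is possible.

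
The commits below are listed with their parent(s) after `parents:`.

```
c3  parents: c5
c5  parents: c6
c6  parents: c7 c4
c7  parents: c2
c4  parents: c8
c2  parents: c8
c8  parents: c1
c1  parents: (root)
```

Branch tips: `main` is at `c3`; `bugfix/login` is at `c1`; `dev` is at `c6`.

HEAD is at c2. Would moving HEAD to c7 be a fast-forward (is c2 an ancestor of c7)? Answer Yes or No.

A fast-forward from c2 to c7 is possible iff c2 is an ancestor of c7.
Ancestors of c7: {c1, c2, c7, c8}.
c2 is among them, so fast-forward is possible.

Yes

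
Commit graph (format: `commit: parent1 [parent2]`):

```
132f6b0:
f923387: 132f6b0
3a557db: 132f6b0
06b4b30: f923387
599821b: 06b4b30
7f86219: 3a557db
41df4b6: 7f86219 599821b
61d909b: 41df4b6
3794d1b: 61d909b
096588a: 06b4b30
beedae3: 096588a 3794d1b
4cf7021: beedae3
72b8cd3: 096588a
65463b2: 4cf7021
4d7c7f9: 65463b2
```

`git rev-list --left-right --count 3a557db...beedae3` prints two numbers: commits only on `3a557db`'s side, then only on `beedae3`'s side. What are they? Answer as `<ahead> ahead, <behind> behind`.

Reachable from 3a557db: {132f6b0, 3a557db}.
Reachable from beedae3: {06b4b30, 096588a, 132f6b0, 3794d1b, 3a557db, 41df4b6, 599821b, 61d909b, 7f86219, beedae3, f923387}.
Only in 3a557db's history (ahead): {} — 0.
Only in beedae3's history (behind): {06b4b30, 096588a, 3794d1b, 41df4b6, 599821b, 61d909b, 7f86219, beedae3, f923387} — 9.

0 ahead, 9 behind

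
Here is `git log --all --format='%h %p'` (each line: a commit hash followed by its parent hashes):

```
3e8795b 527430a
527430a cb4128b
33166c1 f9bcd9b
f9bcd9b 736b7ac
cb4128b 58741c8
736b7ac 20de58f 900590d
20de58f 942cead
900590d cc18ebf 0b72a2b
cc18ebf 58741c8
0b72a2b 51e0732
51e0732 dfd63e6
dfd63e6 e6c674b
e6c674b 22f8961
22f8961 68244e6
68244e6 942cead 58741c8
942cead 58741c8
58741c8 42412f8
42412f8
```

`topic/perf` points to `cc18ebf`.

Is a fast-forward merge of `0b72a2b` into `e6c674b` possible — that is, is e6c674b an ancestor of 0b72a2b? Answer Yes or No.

Yes

A fast-forward from e6c674b to 0b72a2b is possible iff e6c674b is an ancestor of 0b72a2b.
Ancestors of 0b72a2b: {0b72a2b, 22f8961, 42412f8, 51e0732, 58741c8, 68244e6, 942cead, dfd63e6, e6c674b}.
e6c674b is among them, so fast-forward is possible.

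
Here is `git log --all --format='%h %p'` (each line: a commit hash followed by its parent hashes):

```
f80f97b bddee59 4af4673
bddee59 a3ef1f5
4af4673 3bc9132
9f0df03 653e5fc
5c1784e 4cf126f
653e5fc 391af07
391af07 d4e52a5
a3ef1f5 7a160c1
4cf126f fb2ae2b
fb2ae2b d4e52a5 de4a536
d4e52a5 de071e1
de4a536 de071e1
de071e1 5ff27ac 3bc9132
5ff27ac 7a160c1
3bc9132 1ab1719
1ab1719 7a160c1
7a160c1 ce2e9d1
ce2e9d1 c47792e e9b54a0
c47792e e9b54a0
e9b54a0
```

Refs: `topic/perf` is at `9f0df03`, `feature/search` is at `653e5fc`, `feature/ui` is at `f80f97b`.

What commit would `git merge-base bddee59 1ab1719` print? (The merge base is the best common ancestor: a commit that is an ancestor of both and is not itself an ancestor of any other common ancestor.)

7a160c1

Ancestors of bddee59: {7a160c1, a3ef1f5, bddee59, c47792e, ce2e9d1, e9b54a0}.
Ancestors of 1ab1719: {1ab1719, 7a160c1, c47792e, ce2e9d1, e9b54a0}.
Common ancestors: {7a160c1, c47792e, ce2e9d1, e9b54a0}.
Among these, 7a160c1 is not an ancestor of any other common ancestor — it is the merge base.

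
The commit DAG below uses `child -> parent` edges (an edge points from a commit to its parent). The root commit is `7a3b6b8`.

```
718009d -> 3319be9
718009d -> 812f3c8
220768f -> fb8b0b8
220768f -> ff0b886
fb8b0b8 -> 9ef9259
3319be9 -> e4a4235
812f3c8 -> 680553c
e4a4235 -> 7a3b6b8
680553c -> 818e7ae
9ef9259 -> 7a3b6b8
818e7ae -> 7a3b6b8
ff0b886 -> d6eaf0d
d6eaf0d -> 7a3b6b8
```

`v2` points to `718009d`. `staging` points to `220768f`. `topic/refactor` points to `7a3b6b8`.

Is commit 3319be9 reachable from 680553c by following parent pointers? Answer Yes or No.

Ancestors of 680553c: {680553c, 7a3b6b8, 818e7ae}.
3319be9 is not in that set, so it is not an ancestor of 680553c.

No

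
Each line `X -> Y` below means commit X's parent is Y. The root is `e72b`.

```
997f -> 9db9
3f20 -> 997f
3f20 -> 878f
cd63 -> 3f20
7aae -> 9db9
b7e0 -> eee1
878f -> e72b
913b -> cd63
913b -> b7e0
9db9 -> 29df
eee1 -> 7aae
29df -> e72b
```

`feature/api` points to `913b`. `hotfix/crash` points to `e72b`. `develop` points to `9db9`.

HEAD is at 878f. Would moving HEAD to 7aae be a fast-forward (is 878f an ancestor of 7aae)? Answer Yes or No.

No

A fast-forward from 878f to 7aae is possible iff 878f is an ancestor of 7aae.
Ancestors of 7aae: {29df, 7aae, 9db9, e72b}.
878f is not among them, so fast-forward is not possible.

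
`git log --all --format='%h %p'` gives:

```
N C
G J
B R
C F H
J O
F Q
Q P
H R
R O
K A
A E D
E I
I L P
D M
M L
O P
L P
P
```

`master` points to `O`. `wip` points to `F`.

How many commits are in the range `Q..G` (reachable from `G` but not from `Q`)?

3

Reachable from G: {G, J, O, P}.
Reachable from Q: {P, Q}.
In G's history but not Q's: {G, J, O} — 3 commits.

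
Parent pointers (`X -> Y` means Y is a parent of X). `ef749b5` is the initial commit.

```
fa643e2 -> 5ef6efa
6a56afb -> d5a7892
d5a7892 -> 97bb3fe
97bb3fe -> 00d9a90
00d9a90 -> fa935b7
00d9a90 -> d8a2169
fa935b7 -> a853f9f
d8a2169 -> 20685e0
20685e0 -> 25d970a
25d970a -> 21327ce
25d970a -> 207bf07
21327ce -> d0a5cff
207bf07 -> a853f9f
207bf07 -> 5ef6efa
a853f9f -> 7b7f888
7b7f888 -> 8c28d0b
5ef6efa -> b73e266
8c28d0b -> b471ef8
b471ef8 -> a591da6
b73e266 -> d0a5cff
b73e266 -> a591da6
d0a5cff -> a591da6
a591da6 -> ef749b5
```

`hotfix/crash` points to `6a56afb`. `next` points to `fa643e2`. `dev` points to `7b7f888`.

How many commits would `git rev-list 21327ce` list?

4

Walking parent pointers from 21327ce: reachable set = {21327ce, a591da6, d0a5cff, ef749b5}.
That is 4 commits.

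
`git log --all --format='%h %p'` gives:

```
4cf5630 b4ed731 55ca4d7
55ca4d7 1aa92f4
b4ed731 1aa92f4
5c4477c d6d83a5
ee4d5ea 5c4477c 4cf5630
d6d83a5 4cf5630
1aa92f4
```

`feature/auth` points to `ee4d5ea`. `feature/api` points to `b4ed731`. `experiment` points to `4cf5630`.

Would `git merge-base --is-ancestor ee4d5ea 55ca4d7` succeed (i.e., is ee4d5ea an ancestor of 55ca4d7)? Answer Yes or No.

Ancestors of 55ca4d7: {1aa92f4, 55ca4d7}.
ee4d5ea is not in that set, so it is not an ancestor of 55ca4d7.

No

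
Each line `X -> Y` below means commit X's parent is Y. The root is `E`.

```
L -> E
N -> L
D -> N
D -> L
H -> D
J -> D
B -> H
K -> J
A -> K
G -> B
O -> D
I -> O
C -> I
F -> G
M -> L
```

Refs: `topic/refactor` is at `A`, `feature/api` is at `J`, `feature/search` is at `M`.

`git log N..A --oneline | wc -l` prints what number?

Reachable from A: {A, D, E, J, K, L, N}.
Reachable from N: {E, L, N}.
In A's history but not N's: {A, D, J, K} — 4 commits.

4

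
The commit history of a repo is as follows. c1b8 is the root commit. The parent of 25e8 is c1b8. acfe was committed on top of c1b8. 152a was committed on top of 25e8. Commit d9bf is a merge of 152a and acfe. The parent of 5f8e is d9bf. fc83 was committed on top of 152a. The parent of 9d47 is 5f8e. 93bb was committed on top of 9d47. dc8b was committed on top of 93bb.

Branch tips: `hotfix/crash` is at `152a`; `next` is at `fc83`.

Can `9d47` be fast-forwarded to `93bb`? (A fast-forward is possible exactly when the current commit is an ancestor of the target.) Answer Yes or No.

A fast-forward from 9d47 to 93bb is possible iff 9d47 is an ancestor of 93bb.
Ancestors of 93bb: {152a, 25e8, 5f8e, 93bb, 9d47, acfe, c1b8, d9bf}.
9d47 is among them, so fast-forward is possible.

Yes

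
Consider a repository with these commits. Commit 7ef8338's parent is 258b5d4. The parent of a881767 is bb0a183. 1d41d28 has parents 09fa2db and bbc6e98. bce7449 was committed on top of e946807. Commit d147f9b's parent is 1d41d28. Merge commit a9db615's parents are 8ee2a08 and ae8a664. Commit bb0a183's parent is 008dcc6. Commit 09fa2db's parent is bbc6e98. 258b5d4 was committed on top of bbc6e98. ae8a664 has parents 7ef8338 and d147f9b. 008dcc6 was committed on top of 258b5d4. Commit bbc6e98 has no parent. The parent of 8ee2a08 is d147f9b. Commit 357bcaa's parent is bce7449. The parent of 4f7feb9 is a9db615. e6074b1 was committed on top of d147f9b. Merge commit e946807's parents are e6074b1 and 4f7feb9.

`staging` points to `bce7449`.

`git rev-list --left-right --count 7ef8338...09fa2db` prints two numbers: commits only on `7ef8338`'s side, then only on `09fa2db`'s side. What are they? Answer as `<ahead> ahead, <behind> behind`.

2 ahead, 1 behind

Reachable from 7ef8338: {258b5d4, 7ef8338, bbc6e98}.
Reachable from 09fa2db: {09fa2db, bbc6e98}.
Only in 7ef8338's history (ahead): {258b5d4, 7ef8338} — 2.
Only in 09fa2db's history (behind): {09fa2db} — 1.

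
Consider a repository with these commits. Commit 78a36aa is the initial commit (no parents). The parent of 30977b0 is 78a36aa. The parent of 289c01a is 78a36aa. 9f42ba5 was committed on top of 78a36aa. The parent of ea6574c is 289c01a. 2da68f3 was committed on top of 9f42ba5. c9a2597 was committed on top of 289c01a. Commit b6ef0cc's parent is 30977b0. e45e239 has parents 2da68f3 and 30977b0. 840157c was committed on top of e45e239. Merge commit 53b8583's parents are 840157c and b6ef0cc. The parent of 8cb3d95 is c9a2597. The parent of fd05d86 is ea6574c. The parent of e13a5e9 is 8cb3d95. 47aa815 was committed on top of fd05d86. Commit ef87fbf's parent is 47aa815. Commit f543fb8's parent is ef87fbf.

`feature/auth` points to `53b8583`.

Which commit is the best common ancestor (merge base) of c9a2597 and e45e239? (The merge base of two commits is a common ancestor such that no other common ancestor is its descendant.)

78a36aa

Ancestors of c9a2597: {289c01a, 78a36aa, c9a2597}.
Ancestors of e45e239: {2da68f3, 30977b0, 78a36aa, 9f42ba5, e45e239}.
Common ancestors: {78a36aa}.
The only common ancestor is 78a36aa, so it is the merge base.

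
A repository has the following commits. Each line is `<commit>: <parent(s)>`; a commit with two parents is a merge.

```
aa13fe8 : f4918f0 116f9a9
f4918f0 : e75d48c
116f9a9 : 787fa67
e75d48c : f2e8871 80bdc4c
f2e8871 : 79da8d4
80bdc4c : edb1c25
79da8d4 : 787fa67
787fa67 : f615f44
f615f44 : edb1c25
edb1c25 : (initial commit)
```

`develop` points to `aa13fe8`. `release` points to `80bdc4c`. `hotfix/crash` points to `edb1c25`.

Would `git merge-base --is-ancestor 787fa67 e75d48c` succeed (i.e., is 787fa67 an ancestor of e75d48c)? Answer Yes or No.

Yes

Ancestors of e75d48c (commits reachable by following parents): {787fa67, 79da8d4, 80bdc4c, e75d48c, edb1c25, f2e8871, f615f44}.
787fa67 is in that set, so it is an ancestor of e75d48c.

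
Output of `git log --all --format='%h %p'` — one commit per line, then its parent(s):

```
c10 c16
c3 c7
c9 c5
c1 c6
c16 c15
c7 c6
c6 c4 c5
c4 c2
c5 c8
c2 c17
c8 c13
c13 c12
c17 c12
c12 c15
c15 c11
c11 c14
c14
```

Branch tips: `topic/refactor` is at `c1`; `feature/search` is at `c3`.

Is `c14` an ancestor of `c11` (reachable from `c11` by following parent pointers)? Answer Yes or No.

Yes

Ancestors of c11 (commits reachable by following parents): {c11, c14}.
c14 is in that set, so it is an ancestor of c11.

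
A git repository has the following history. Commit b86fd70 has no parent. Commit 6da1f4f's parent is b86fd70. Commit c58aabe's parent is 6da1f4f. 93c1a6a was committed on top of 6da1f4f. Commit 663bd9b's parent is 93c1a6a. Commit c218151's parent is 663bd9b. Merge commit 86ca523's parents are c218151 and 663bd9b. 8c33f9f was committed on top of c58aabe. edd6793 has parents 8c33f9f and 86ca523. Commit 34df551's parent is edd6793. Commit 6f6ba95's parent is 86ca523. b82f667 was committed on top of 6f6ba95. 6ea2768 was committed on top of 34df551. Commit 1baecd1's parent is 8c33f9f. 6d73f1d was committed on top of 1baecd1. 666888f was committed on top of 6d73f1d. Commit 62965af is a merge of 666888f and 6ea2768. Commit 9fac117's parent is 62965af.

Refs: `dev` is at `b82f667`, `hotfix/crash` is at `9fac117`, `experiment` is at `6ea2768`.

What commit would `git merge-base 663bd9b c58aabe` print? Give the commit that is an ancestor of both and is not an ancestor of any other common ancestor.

6da1f4f

Ancestors of 663bd9b: {663bd9b, 6da1f4f, 93c1a6a, b86fd70}.
Ancestors of c58aabe: {6da1f4f, b86fd70, c58aabe}.
Common ancestors: {6da1f4f, b86fd70}.
Among these, 6da1f4f is not an ancestor of any other common ancestor — it is the merge base.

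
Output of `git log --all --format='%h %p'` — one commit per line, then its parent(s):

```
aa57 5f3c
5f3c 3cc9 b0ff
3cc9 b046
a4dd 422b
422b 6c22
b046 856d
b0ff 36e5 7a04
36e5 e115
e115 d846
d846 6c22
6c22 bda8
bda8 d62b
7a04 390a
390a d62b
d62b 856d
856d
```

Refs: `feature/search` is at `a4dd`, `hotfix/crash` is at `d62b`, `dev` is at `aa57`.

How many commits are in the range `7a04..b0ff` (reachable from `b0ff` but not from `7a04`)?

6

Reachable from b0ff: {36e5, 390a, 6c22, 7a04, 856d, b0ff, bda8, d62b, d846, e115}.
Reachable from 7a04: {390a, 7a04, 856d, d62b}.
In b0ff's history but not 7a04's: {36e5, 6c22, b0ff, bda8, d846, e115} — 6 commits.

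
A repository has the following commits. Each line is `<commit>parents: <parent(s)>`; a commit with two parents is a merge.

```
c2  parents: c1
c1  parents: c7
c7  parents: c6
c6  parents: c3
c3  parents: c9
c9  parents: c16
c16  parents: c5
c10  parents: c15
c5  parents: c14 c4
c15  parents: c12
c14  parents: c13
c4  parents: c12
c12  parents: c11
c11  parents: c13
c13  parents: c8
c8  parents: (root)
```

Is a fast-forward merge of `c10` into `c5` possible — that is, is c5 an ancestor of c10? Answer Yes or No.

A fast-forward from c5 to c10 is possible iff c5 is an ancestor of c10.
Ancestors of c10: {c10, c11, c12, c13, c15, c8}.
c5 is not among them, so fast-forward is not possible.

No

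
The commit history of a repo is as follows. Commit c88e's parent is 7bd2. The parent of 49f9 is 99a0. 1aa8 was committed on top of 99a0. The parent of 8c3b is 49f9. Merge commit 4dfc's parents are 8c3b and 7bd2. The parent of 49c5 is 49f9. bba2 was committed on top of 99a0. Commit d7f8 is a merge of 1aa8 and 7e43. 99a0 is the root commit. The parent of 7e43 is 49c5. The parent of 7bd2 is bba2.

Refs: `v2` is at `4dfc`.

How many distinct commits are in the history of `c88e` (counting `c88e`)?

4

Walking parent pointers from c88e: reachable set = {7bd2, 99a0, bba2, c88e}.
That is 4 commits.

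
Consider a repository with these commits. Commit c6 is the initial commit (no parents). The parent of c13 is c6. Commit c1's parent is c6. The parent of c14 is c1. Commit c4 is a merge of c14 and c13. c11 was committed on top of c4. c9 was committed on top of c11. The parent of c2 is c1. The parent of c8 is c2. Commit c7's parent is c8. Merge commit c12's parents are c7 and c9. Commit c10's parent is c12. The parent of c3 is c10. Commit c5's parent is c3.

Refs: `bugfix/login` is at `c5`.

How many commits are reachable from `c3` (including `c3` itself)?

13

Walking parent pointers from c3: reachable set = {c1, c10, c11, c12, c13, c14, c2, c3, c4, c6, c7, c8, c9}.
That is 13 commits.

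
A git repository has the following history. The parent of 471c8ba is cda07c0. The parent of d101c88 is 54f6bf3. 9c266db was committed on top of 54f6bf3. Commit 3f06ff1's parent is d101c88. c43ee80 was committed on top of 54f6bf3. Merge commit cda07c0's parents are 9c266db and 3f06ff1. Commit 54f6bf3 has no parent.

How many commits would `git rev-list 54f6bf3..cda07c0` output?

4

Reachable from cda07c0: {3f06ff1, 54f6bf3, 9c266db, cda07c0, d101c88}.
Reachable from 54f6bf3: {54f6bf3}.
In cda07c0's history but not 54f6bf3's: {3f06ff1, 9c266db, cda07c0, d101c88} — 4 commits.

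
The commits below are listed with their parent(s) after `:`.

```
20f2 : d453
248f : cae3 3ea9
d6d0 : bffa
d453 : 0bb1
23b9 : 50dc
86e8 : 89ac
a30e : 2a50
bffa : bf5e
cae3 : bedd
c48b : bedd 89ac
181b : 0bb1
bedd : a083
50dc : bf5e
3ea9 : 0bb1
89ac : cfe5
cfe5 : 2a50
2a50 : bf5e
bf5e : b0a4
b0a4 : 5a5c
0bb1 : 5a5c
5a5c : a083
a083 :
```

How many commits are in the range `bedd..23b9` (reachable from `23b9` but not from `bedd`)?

Reachable from 23b9: {23b9, 50dc, 5a5c, a083, b0a4, bf5e}.
Reachable from bedd: {a083, bedd}.
In 23b9's history but not bedd's: {23b9, 50dc, 5a5c, b0a4, bf5e} — 5 commits.

5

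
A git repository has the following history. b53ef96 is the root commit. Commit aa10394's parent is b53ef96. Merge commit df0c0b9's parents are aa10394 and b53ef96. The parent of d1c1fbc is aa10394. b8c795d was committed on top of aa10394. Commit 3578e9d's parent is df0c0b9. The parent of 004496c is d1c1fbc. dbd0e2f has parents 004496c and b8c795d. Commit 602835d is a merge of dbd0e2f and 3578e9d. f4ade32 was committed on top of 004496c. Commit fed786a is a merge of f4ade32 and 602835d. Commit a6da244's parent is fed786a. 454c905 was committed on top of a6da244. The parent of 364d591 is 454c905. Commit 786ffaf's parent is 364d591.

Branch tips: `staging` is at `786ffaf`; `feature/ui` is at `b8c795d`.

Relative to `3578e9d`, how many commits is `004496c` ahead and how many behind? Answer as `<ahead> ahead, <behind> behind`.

2 ahead, 2 behind

Reachable from 004496c: {004496c, aa10394, b53ef96, d1c1fbc}.
Reachable from 3578e9d: {3578e9d, aa10394, b53ef96, df0c0b9}.
Only in 004496c's history (ahead): {004496c, d1c1fbc} — 2.
Only in 3578e9d's history (behind): {3578e9d, df0c0b9} — 2.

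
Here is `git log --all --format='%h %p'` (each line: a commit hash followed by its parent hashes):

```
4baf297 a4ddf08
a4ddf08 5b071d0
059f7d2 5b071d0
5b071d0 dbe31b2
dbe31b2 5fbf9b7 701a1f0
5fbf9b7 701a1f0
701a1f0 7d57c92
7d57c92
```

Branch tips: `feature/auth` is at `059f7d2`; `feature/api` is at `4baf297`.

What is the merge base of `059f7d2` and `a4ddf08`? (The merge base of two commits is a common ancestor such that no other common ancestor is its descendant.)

Ancestors of 059f7d2: {059f7d2, 5b071d0, 5fbf9b7, 701a1f0, 7d57c92, dbe31b2}.
Ancestors of a4ddf08: {5b071d0, 5fbf9b7, 701a1f0, 7d57c92, a4ddf08, dbe31b2}.
Common ancestors: {5b071d0, 5fbf9b7, 701a1f0, 7d57c92, dbe31b2}.
Among these, 5b071d0 is not an ancestor of any other common ancestor — it is the merge base.

5b071d0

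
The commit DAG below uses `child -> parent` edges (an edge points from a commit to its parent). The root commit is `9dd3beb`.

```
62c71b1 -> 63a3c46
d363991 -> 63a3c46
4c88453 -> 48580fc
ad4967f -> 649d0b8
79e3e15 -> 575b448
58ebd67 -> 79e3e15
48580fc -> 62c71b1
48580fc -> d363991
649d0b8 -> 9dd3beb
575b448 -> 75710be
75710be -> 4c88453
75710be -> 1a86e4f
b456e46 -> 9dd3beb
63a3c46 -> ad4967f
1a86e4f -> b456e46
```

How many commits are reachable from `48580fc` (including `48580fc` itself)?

Walking parent pointers from 48580fc: reachable set = {48580fc, 62c71b1, 63a3c46, 649d0b8, 9dd3beb, ad4967f, d363991}.
That is 7 commits.

7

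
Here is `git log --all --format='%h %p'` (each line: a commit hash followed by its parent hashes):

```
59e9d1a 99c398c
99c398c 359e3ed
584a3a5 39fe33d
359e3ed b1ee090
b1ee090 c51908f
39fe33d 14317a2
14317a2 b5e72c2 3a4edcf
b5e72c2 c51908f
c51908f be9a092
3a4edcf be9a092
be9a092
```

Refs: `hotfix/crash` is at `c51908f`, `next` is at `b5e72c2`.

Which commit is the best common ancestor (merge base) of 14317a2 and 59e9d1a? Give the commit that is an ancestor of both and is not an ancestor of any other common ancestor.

c51908f

Ancestors of 14317a2: {14317a2, 3a4edcf, b5e72c2, be9a092, c51908f}.
Ancestors of 59e9d1a: {359e3ed, 59e9d1a, 99c398c, b1ee090, be9a092, c51908f}.
Common ancestors: {be9a092, c51908f}.
Among these, c51908f is not an ancestor of any other common ancestor — it is the merge base.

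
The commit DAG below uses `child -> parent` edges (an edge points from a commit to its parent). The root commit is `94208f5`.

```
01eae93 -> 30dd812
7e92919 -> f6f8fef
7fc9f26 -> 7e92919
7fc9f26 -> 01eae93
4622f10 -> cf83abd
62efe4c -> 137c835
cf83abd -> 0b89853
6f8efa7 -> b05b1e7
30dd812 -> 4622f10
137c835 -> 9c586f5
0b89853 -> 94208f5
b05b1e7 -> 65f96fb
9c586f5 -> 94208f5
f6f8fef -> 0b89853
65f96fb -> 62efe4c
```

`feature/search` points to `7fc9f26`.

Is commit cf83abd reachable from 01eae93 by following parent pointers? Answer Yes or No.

Yes

Ancestors of 01eae93 (commits reachable by following parents): {01eae93, 0b89853, 30dd812, 4622f10, 94208f5, cf83abd}.
cf83abd is in that set, so it is an ancestor of 01eae93.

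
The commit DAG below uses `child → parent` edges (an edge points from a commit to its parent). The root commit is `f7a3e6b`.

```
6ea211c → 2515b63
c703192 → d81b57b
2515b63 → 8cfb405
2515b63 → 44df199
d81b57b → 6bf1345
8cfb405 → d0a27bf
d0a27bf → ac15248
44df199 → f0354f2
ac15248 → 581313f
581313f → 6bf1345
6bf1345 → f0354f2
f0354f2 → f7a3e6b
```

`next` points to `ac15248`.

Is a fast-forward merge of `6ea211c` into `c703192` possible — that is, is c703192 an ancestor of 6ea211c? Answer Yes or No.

No

A fast-forward from c703192 to 6ea211c is possible iff c703192 is an ancestor of 6ea211c.
Ancestors of 6ea211c: {2515b63, 44df199, 581313f, 6bf1345, 6ea211c, 8cfb405, ac15248, d0a27bf, f0354f2, f7a3e6b}.
c703192 is not among them, so fast-forward is not possible.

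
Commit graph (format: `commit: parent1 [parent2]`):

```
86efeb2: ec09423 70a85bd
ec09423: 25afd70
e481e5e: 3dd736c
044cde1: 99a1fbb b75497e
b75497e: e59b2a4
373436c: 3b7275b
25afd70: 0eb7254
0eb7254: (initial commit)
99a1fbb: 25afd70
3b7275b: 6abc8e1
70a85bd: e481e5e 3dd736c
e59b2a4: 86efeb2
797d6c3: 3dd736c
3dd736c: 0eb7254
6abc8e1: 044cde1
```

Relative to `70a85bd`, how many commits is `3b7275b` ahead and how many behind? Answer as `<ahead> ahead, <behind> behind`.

9 ahead, 0 behind

Reachable from 3b7275b: {044cde1, 0eb7254, 25afd70, 3b7275b, 3dd736c, 6abc8e1, 70a85bd, 86efeb2, 99a1fbb, b75497e, e481e5e, e59b2a4, ec09423}.
Reachable from 70a85bd: {0eb7254, 3dd736c, 70a85bd, e481e5e}.
Only in 3b7275b's history (ahead): {044cde1, 25afd70, 3b7275b, 6abc8e1, 86efeb2, 99a1fbb, b75497e, e59b2a4, ec09423} — 9.
Only in 70a85bd's history (behind): {} — 0.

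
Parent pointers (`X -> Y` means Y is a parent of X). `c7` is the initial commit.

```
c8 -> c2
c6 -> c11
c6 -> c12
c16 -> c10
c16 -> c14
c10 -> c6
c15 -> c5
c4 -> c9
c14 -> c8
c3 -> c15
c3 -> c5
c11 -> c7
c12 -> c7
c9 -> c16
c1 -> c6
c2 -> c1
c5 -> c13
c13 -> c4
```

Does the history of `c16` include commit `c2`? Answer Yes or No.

Yes

Ancestors of c16 (commits reachable by following parents): {c1, c10, c11, c12, c14, c16, c2, c6, c7, c8}.
c2 is in that set, so it is an ancestor of c16.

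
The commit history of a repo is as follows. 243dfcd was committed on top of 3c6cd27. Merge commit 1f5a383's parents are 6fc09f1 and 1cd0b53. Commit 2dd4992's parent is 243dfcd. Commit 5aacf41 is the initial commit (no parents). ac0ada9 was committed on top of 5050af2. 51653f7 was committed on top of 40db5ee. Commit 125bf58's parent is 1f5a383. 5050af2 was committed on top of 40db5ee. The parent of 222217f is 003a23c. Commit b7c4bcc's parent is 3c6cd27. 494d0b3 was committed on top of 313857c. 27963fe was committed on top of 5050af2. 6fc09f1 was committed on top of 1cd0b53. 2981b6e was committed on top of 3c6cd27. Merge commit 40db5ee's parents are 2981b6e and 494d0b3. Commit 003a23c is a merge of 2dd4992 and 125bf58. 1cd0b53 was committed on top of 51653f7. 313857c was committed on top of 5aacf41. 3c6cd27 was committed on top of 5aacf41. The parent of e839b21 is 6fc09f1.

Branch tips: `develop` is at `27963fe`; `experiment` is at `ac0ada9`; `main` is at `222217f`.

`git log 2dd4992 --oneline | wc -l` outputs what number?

Walking parent pointers from 2dd4992: reachable set = {243dfcd, 2dd4992, 3c6cd27, 5aacf41}.
That is 4 commits.

4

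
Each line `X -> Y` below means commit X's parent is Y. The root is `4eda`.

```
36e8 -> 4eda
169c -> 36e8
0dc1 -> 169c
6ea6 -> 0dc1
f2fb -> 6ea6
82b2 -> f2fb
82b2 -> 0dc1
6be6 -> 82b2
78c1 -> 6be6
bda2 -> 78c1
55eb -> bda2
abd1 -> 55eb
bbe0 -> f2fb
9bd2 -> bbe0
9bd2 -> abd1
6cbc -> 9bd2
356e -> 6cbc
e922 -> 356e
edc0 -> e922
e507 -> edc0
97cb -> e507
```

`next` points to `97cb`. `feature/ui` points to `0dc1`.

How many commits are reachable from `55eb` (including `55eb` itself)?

11

Walking parent pointers from 55eb: reachable set = {0dc1, 169c, 36e8, 4eda, 55eb, 6be6, 6ea6, 78c1, 82b2, bda2, f2fb}.
That is 11 commits.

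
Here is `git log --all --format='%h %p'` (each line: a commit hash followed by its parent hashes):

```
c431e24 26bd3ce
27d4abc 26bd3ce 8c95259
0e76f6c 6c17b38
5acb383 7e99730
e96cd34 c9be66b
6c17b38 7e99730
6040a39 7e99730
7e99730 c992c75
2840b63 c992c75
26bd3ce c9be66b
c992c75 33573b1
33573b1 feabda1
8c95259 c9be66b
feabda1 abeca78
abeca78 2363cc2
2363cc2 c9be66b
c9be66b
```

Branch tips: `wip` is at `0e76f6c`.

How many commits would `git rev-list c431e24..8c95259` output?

Reachable from 8c95259: {8c95259, c9be66b}.
Reachable from c431e24: {26bd3ce, c431e24, c9be66b}.
In 8c95259's history but not c431e24's: {8c95259} — 1 commit.

1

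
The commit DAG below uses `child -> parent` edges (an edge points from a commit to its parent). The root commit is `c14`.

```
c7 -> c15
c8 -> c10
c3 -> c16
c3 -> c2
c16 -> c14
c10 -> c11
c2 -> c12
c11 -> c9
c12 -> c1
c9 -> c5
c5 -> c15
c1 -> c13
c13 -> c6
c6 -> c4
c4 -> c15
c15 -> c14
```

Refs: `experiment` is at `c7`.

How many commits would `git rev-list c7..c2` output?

6

Reachable from c2: {c1, c12, c13, c14, c15, c2, c4, c6}.
Reachable from c7: {c14, c15, c7}.
In c2's history but not c7's: {c1, c12, c13, c2, c4, c6} — 6 commits.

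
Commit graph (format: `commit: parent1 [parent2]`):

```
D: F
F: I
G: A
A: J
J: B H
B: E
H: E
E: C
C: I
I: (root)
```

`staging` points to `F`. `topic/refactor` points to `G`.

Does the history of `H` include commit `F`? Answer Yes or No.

Ancestors of H: {C, E, H, I}.
F is not in that set, so it is not an ancestor of H.

No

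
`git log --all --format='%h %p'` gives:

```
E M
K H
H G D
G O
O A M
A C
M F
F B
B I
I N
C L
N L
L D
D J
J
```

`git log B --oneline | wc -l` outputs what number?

Walking parent pointers from B: reachable set = {B, D, I, J, L, N}.
That is 6 commits.

6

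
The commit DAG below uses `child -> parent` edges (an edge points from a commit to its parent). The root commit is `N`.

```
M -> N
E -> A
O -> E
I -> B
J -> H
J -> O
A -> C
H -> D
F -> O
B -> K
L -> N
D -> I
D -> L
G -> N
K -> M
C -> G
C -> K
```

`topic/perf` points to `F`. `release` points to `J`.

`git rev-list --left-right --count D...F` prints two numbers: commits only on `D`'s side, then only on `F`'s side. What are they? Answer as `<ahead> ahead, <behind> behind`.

Reachable from D: {B, D, I, K, L, M, N}.
Reachable from F: {A, C, E, F, G, K, M, N, O}.
Only in D's history (ahead): {B, D, I, L} — 4.
Only in F's history (behind): {A, C, E, F, G, O} — 6.

4 ahead, 6 behind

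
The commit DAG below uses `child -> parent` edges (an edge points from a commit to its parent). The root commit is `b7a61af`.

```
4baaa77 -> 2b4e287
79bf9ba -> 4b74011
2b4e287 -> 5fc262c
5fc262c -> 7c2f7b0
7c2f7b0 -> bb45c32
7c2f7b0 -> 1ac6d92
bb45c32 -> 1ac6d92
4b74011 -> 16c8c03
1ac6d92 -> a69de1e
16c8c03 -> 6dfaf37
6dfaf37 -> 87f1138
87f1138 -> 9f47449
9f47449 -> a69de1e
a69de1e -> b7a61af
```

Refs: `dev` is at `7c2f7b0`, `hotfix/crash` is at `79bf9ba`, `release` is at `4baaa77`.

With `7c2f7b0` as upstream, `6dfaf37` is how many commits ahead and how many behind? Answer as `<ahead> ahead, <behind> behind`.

3 ahead, 3 behind

Reachable from 6dfaf37: {6dfaf37, 87f1138, 9f47449, a69de1e, b7a61af}.
Reachable from 7c2f7b0: {1ac6d92, 7c2f7b0, a69de1e, b7a61af, bb45c32}.
Only in 6dfaf37's history (ahead): {6dfaf37, 87f1138, 9f47449} — 3.
Only in 7c2f7b0's history (behind): {1ac6d92, 7c2f7b0, bb45c32} — 3.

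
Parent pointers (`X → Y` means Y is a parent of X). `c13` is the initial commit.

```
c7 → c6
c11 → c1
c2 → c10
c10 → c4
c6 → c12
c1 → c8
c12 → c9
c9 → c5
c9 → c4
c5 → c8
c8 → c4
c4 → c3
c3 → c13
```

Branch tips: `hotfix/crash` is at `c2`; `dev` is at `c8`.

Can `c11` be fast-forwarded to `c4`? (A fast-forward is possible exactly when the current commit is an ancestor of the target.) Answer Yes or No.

A fast-forward from c11 to c4 is possible iff c11 is an ancestor of c4.
Ancestors of c4: {c13, c3, c4}.
c11 is not among them, so fast-forward is not possible.

No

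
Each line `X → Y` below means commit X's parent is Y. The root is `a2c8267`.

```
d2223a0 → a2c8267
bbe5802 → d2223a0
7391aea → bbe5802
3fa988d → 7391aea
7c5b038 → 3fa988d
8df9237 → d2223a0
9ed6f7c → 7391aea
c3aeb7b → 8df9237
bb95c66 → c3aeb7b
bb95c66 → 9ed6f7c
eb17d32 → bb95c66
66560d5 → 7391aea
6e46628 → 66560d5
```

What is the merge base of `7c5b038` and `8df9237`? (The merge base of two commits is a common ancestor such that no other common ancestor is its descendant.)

d2223a0

Ancestors of 7c5b038: {3fa988d, 7391aea, 7c5b038, a2c8267, bbe5802, d2223a0}.
Ancestors of 8df9237: {8df9237, a2c8267, d2223a0}.
Common ancestors: {a2c8267, d2223a0}.
Among these, d2223a0 is not an ancestor of any other common ancestor — it is the merge base.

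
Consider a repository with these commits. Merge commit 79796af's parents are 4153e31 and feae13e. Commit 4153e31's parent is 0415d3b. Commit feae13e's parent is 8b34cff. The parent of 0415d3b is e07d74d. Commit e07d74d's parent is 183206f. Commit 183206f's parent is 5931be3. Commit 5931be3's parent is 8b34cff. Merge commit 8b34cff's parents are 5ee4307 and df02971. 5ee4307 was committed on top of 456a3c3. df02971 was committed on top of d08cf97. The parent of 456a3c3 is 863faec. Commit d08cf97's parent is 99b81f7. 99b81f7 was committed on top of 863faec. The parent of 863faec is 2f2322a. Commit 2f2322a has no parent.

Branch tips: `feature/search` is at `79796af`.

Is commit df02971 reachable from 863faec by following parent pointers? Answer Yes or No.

No

Ancestors of 863faec: {2f2322a, 863faec}.
df02971 is not in that set, so it is not an ancestor of 863faec.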